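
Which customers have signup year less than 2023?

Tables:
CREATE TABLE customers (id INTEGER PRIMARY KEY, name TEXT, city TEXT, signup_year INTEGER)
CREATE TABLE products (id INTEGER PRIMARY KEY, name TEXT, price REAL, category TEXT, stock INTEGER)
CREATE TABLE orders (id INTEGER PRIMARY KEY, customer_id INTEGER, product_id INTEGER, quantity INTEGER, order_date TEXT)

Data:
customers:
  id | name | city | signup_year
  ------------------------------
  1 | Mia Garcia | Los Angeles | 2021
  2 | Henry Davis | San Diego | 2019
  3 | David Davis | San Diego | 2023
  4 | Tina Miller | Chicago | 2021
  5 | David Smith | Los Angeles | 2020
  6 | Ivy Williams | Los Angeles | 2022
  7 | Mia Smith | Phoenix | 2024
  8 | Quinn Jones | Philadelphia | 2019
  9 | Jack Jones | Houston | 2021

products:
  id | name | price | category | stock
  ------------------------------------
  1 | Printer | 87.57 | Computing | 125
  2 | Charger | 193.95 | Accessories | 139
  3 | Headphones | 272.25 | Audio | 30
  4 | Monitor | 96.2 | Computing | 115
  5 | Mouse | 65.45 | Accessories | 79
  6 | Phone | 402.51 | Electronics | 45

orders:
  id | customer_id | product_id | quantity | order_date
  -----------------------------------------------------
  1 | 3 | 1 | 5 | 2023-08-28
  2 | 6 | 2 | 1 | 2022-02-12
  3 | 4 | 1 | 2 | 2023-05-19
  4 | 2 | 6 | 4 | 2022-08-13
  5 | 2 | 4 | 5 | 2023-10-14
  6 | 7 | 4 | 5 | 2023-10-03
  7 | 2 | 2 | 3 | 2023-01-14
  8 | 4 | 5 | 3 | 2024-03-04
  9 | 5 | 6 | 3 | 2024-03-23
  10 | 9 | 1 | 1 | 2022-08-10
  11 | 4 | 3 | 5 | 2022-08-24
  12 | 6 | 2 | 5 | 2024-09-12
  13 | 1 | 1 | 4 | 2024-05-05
SELECT name, signup_year FROM customers WHERE signup_year < 2023

Execution result:
name | signup_year
Mia Garcia | 2021
Henry Davis | 2019
Tina Miller | 2021
David Smith | 2020
Ivy Williams | 2022
Quinn Jones | 2019
Jack Jones | 2021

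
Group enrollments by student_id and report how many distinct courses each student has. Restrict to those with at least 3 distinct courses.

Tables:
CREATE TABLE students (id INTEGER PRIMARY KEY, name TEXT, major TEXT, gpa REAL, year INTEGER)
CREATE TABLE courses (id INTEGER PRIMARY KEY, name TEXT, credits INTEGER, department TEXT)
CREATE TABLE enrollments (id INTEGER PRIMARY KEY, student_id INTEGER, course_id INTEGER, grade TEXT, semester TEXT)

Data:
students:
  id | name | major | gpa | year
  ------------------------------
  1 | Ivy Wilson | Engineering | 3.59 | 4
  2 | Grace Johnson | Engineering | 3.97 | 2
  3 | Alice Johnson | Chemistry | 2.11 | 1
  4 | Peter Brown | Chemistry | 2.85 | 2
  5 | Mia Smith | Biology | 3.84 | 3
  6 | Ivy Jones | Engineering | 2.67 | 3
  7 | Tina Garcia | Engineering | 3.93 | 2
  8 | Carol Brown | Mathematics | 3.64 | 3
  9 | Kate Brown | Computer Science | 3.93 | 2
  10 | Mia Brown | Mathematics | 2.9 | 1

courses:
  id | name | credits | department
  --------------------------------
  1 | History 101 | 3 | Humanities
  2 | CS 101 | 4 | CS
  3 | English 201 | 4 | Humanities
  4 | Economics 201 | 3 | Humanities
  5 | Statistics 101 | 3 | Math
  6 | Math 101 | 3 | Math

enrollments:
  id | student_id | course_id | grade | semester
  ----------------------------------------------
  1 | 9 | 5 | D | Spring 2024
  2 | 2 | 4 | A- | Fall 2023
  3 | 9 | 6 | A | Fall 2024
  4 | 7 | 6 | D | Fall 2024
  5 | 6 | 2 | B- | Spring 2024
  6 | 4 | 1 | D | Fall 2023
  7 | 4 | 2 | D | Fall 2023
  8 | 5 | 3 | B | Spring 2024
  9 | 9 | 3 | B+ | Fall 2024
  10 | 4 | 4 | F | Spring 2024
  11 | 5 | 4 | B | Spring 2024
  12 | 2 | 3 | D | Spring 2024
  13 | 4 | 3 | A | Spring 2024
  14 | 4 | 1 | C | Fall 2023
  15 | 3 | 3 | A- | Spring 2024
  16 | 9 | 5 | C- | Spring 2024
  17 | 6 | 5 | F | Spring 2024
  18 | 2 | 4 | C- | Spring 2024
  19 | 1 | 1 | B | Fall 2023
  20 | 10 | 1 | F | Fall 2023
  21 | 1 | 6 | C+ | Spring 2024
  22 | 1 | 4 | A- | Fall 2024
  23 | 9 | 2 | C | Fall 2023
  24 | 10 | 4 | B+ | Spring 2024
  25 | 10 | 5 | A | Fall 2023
SELECT student_id, COUNT(DISTINCT course_id) AS distinct_course_count FROM enrollments GROUP BY student_id HAVING COUNT(DISTINCT course_id) >= 3

Execution result:
student_id | distinct_course_count
1 | 3
4 | 4
9 | 4
10 | 3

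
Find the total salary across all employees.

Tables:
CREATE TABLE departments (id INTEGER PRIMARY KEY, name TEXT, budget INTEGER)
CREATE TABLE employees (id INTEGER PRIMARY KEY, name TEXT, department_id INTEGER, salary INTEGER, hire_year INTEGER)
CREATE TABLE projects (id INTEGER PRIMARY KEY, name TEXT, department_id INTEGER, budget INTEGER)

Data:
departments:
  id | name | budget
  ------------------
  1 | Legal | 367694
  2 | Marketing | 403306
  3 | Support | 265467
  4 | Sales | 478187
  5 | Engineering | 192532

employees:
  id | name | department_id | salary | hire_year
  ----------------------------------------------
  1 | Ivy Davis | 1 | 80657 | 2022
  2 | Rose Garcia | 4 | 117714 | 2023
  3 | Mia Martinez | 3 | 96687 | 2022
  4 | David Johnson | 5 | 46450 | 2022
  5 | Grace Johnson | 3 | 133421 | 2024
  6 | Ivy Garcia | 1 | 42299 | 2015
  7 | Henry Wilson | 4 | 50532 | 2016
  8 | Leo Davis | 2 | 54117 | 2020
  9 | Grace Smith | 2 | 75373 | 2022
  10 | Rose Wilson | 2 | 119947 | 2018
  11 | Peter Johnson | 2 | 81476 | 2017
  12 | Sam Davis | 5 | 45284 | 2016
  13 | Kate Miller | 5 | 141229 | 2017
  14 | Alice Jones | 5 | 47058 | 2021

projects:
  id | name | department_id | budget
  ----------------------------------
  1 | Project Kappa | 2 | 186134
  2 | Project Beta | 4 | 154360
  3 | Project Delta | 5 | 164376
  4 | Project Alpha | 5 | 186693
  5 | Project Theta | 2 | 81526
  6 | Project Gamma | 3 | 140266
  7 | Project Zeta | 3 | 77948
SELECT SUM(salary) FROM employees

Execution result:
1132244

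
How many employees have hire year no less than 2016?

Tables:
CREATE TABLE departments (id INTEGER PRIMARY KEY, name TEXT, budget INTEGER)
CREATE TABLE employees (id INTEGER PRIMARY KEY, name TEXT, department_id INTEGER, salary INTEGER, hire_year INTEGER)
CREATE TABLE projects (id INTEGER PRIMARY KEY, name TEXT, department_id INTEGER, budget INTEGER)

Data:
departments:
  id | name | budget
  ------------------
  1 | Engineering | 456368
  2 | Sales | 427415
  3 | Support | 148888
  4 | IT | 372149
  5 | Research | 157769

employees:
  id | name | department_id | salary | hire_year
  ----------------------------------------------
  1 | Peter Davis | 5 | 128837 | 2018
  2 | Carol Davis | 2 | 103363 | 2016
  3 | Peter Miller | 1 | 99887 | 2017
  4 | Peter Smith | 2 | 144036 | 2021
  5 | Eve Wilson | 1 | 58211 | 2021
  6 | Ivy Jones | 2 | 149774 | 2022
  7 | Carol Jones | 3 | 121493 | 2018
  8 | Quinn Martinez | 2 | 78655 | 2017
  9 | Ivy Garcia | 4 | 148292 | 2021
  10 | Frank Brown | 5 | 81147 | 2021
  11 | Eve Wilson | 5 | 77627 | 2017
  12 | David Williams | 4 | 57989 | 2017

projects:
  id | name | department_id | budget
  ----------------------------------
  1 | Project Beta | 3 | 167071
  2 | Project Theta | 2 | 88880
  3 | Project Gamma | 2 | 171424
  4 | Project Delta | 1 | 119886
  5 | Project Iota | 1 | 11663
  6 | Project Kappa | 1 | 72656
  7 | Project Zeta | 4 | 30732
SELECT COUNT(*) FROM employees WHERE hire_year >= 2016

Execution result:
12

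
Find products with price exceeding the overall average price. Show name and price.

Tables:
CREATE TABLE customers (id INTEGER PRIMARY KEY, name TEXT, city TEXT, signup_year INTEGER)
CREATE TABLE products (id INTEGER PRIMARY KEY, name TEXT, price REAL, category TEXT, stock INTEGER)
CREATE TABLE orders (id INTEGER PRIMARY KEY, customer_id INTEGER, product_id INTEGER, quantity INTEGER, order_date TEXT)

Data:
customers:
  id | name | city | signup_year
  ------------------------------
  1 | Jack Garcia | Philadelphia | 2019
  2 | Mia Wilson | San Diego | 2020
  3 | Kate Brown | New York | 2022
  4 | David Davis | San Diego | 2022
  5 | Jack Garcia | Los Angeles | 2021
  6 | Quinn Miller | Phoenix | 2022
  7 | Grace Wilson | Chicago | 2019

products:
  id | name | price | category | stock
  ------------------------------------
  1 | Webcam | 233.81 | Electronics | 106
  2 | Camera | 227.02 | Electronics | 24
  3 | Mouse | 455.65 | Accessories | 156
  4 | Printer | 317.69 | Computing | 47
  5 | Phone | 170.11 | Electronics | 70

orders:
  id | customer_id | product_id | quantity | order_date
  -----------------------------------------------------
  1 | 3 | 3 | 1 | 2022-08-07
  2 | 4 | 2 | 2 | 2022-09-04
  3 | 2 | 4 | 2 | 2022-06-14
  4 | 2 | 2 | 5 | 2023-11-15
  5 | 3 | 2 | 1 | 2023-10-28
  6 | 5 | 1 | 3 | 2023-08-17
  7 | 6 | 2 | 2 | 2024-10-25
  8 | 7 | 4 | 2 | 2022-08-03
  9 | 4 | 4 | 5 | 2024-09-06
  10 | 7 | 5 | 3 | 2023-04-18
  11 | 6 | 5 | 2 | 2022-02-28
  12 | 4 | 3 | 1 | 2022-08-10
SELECT name, price FROM products WHERE price > (SELECT AVG(price) FROM products)

Execution result:
name | price
Mouse | 455.65
Printer | 317.69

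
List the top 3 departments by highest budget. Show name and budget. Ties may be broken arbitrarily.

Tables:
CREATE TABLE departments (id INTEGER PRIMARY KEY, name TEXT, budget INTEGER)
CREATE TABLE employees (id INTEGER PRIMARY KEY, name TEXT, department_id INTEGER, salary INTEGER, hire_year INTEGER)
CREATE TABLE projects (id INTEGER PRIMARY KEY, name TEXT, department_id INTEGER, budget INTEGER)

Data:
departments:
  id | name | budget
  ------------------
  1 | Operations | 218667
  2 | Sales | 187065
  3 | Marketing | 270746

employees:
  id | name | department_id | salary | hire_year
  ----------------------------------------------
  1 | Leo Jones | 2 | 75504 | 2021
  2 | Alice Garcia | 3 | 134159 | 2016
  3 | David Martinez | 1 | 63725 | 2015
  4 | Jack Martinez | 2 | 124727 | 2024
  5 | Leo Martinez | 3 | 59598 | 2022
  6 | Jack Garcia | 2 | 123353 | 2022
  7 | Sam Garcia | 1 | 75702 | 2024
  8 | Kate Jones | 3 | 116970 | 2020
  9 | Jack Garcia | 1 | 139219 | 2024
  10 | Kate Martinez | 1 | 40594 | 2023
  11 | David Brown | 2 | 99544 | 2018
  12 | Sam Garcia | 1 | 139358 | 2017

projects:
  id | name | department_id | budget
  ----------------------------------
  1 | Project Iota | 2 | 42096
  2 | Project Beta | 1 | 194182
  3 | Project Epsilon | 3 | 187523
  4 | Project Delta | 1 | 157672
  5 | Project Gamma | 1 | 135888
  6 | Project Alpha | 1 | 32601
SELECT name, budget FROM departments ORDER BY budget DESC LIMIT 3

Execution result:
name | budget
Marketing | 270746
Operations | 218667
Sales | 187065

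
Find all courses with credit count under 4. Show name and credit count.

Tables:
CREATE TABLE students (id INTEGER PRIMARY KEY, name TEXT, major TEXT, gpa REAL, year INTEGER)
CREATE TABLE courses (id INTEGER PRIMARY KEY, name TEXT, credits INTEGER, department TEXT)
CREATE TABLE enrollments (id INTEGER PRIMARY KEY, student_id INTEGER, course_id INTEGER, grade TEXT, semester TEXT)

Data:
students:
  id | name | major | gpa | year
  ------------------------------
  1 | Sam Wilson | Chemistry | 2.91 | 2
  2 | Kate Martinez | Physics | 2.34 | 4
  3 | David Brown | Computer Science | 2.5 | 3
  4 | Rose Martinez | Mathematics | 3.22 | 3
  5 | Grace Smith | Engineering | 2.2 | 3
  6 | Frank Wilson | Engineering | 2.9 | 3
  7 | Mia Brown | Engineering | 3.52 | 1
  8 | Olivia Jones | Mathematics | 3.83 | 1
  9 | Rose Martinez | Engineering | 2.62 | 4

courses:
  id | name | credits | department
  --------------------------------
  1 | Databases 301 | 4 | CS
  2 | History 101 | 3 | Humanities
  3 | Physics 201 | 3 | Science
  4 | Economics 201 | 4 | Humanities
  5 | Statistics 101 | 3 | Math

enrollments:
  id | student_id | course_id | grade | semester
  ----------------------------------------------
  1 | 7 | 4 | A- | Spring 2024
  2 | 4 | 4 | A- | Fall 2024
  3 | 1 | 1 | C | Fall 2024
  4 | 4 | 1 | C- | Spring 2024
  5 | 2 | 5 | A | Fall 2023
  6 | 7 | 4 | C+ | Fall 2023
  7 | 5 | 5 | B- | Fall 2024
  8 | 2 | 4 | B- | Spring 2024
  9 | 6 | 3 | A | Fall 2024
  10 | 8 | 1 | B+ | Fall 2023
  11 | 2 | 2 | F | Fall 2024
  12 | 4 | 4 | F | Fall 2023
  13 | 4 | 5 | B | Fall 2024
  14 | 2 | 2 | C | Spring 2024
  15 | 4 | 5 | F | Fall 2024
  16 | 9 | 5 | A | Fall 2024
SELECT name, credits FROM courses WHERE credits < 4

Execution result:
name | credits
History 101 | 3
Physics 201 | 3
Statistics 101 | 3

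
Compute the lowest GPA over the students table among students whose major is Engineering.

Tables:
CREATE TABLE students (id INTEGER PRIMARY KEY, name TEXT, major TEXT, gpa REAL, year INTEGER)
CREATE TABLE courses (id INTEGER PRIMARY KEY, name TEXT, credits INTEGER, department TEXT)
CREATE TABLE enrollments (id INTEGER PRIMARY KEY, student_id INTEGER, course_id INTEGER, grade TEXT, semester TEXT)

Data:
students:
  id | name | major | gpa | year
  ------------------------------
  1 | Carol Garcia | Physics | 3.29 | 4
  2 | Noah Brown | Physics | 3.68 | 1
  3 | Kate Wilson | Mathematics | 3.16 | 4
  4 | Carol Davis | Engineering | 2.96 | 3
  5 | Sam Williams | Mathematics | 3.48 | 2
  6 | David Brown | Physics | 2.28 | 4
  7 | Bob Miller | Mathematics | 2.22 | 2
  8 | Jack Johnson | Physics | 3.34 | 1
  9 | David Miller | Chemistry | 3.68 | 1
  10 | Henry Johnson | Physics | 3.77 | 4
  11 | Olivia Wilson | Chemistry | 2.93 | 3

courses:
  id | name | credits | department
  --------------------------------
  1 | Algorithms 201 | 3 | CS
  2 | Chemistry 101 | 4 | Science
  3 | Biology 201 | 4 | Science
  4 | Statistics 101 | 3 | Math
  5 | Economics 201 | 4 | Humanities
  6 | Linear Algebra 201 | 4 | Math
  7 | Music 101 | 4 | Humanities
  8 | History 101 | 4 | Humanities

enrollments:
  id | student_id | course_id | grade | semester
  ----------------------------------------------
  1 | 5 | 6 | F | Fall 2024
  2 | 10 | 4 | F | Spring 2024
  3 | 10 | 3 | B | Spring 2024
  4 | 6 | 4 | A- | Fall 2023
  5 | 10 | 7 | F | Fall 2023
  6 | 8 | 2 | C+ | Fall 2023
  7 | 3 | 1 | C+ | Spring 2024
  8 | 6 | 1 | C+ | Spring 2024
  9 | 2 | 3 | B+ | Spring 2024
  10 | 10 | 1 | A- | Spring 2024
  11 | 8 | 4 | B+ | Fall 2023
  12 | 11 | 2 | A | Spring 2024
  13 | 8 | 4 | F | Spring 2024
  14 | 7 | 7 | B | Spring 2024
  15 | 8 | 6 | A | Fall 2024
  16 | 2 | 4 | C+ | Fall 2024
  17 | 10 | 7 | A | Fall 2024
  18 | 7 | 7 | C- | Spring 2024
SELECT MIN(gpa) FROM students WHERE major = 'Engineering'

Execution result:
2.96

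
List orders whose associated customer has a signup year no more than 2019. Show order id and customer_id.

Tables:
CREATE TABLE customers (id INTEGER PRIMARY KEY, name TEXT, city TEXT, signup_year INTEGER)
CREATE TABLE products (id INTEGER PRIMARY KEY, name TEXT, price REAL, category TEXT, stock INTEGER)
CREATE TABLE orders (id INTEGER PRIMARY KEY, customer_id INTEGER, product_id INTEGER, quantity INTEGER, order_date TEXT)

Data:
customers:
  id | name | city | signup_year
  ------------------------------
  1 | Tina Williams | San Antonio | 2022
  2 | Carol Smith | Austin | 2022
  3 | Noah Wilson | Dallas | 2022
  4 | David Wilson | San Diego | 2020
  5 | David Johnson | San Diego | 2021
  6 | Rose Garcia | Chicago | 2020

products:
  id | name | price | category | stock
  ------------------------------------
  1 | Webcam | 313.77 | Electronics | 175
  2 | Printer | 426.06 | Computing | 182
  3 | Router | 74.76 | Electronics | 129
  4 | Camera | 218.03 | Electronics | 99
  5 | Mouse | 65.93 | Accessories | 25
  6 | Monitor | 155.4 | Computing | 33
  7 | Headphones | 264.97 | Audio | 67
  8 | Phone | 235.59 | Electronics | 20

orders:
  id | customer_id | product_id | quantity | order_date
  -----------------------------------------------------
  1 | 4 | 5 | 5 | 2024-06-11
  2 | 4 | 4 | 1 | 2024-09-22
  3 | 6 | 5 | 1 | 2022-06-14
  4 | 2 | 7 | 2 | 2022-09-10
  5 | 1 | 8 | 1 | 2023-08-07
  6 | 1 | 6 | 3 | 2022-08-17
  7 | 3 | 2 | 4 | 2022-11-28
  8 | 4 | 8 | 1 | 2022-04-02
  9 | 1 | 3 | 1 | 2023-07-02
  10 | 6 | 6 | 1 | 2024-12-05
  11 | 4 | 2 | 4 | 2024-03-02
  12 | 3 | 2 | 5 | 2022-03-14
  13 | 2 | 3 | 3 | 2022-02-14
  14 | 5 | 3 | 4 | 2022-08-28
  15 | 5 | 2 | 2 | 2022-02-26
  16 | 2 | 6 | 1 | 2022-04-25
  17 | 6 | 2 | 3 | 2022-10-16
SELECT id, customer_id FROM orders WHERE customer_id IN (SELECT id FROM customers WHERE signup_year <= 2019)

Execution result:
(no rows)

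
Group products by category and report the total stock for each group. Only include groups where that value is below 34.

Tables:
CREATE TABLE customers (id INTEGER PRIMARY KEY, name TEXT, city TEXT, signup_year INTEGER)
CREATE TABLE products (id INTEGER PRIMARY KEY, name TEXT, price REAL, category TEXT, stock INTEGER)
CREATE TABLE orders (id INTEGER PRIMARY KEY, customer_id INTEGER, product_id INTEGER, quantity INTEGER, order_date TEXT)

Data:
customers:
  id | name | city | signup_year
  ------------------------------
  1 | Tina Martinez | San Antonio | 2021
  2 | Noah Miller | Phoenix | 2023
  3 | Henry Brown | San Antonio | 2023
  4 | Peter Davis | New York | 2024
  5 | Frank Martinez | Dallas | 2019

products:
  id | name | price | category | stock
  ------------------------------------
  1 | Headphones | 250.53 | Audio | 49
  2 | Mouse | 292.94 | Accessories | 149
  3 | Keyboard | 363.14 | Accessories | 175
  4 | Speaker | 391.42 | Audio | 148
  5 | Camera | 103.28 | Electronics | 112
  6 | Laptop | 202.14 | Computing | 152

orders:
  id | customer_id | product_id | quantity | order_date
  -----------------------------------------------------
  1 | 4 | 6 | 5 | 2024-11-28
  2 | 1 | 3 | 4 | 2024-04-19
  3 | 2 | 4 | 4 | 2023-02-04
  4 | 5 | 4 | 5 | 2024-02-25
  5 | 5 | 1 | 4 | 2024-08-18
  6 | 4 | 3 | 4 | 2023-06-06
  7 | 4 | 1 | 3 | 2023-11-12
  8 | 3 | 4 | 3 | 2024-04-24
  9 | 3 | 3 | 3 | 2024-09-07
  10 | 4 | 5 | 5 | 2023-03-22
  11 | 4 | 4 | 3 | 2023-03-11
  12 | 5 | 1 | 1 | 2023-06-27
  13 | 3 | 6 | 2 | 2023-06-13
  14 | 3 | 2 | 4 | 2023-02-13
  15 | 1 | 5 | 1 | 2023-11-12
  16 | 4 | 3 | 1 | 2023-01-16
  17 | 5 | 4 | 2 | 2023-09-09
SELECT category, SUM(stock) AS sum_stock FROM products GROUP BY category HAVING SUM(stock) < 34

Execution result:
(no rows)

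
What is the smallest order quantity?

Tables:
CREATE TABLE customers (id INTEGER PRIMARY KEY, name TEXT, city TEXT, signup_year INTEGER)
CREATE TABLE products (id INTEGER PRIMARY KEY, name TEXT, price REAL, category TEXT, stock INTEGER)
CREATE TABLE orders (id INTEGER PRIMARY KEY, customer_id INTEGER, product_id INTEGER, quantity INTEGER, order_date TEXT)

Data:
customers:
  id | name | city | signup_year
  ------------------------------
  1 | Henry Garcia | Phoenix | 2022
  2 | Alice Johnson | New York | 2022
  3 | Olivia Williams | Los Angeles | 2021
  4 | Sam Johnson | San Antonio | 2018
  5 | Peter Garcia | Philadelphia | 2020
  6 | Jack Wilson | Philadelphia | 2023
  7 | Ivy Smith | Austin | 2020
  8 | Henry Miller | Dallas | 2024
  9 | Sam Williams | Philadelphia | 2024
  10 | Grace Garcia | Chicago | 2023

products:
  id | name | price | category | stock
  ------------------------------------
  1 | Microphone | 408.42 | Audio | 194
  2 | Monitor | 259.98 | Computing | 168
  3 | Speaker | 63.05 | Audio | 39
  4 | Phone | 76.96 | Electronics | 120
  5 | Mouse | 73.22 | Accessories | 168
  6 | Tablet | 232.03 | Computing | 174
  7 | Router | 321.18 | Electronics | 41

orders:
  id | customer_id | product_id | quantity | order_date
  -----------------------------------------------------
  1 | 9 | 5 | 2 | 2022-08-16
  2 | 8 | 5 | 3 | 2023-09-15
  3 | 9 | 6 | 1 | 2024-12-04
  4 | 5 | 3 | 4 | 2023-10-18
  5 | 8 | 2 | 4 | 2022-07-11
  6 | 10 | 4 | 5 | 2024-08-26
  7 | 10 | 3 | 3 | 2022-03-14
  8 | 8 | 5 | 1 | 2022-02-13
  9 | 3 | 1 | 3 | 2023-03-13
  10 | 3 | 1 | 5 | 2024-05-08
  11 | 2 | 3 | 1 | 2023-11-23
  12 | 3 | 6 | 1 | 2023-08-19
SELECT MIN(quantity) FROM orders

Execution result:
1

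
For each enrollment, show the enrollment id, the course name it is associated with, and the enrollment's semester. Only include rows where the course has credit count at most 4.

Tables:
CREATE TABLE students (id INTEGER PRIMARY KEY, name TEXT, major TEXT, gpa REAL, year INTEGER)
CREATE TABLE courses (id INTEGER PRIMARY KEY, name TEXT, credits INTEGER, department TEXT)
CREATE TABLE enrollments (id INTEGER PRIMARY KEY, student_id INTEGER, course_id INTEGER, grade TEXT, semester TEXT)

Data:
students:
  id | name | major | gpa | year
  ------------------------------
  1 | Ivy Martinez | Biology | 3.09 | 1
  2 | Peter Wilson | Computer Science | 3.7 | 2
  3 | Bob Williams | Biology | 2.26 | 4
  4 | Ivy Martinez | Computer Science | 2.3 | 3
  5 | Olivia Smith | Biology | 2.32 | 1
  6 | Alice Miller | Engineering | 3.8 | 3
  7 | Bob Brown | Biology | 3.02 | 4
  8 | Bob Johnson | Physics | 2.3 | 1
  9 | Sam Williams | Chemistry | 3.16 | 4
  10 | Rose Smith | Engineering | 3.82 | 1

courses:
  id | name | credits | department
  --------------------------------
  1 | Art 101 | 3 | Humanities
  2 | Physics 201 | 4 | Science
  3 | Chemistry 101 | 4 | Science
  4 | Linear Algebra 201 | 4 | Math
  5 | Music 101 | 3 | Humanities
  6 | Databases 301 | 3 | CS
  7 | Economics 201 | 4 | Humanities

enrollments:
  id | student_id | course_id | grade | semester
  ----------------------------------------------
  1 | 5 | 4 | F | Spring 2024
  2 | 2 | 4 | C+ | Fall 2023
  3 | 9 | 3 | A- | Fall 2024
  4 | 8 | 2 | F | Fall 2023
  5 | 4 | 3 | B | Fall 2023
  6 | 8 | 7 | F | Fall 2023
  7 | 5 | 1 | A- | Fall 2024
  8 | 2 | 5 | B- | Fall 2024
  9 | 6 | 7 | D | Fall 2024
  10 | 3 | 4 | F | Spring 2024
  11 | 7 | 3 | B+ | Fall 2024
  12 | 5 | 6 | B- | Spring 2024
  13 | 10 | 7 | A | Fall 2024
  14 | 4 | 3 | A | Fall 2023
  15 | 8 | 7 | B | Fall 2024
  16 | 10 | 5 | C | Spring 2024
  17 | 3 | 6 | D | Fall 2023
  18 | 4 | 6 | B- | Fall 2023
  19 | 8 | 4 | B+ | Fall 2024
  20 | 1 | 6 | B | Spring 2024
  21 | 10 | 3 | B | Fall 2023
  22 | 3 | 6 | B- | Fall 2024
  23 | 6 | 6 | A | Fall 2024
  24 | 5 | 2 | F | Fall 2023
SELECT c.id, p.name AS course, c.semester FROM enrollments c JOIN courses p ON c.course_id = p.id WHERE p.credits <= 4

Execution result:
id | course | semester
1 | Linear Algebra 201 | Spring 2024
2 | Linear Algebra 201 | Fall 2023
3 | Chemistry 101 | Fall 2024
4 | Physics 201 | Fall 2023
5 | Chemistry 101 | Fall 2023
6 | Economics 201 | Fall 2023
7 | Art 101 | Fall 2024
8 | Music 101 | Fall 2024
9 | Economics 201 | Fall 2024
10 | Linear Algebra 201 | Spring 2024
11 | Chemistry 101 | Fall 2024
12 | Databases 301 | Spring 2024
13 | Economics 201 | Fall 2024
14 | Chemistry 101 | Fall 2023
15 | Economics 201 | Fall 2024
16 | Music 101 | Spring 2024
17 | Databases 301 | Fall 2023
18 | Databases 301 | Fall 2023
19 | Linear Algebra 201 | Fall 2024
20 | Databases 301 | Spring 2024
21 | Chemistry 101 | Fall 2023
22 | Databases 301 | Fall 2024
23 | Databases 301 | Fall 2024
24 | Physics 201 | Fall 2023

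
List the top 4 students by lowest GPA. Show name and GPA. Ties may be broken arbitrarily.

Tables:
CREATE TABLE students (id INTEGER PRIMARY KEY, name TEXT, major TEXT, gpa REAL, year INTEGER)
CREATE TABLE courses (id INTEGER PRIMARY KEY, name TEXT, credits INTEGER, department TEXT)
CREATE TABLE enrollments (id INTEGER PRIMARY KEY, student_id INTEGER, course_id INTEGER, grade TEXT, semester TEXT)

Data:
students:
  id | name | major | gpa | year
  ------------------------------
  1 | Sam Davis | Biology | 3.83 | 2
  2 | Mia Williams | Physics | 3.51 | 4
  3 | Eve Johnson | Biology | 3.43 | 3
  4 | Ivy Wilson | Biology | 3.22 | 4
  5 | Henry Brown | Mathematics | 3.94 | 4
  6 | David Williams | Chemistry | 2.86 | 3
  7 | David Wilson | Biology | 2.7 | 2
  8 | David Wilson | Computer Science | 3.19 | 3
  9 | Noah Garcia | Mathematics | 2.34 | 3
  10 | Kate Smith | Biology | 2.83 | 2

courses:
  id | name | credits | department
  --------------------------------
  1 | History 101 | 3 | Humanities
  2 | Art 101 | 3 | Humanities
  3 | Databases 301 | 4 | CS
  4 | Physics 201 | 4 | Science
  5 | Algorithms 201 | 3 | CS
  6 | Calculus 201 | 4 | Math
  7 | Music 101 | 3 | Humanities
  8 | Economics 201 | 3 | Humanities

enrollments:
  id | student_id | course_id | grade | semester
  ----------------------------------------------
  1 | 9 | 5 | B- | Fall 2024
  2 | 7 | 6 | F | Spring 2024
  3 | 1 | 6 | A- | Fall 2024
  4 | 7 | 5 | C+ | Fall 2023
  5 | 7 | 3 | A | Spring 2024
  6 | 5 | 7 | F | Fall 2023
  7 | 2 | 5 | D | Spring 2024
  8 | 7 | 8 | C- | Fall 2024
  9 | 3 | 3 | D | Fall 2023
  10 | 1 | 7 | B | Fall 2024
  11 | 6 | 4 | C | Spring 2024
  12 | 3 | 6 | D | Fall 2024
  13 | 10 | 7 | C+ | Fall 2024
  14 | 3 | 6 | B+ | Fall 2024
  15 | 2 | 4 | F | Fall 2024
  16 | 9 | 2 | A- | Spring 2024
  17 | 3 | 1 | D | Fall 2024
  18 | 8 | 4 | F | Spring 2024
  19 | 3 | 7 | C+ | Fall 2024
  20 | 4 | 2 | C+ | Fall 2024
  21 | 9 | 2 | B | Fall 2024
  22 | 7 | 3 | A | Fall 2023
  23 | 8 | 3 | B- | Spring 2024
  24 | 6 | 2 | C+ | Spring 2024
SELECT name, gpa FROM students ORDER BY gpa ASC LIMIT 4

Execution result:
name | gpa
Noah Garcia | 2.34
David Wilson | 2.70
Kate Smith | 2.83
David Williams | 2.86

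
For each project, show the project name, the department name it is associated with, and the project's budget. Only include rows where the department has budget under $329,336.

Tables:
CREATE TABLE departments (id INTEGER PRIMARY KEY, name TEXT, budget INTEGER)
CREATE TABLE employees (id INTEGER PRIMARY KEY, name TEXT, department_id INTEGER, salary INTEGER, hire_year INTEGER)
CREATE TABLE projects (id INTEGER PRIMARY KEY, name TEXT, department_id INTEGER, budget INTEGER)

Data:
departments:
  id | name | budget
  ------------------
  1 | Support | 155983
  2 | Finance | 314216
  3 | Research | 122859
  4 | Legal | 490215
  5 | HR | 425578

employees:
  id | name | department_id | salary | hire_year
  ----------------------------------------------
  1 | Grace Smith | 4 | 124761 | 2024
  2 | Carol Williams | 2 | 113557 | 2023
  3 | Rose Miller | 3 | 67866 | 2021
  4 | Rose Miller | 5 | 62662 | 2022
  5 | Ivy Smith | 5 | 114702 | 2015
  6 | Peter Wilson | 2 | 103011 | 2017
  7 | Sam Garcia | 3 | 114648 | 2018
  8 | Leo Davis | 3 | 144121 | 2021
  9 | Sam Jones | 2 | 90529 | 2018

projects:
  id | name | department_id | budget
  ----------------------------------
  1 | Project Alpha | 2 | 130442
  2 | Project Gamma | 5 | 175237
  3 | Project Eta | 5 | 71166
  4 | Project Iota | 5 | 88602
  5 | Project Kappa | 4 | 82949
SELECT c.name, p.name AS department, c.budget FROM projects c JOIN departments p ON c.department_id = p.id WHERE p.budget < 329336

Execution result:
name | department | budget
Project Alpha | Finance | 130442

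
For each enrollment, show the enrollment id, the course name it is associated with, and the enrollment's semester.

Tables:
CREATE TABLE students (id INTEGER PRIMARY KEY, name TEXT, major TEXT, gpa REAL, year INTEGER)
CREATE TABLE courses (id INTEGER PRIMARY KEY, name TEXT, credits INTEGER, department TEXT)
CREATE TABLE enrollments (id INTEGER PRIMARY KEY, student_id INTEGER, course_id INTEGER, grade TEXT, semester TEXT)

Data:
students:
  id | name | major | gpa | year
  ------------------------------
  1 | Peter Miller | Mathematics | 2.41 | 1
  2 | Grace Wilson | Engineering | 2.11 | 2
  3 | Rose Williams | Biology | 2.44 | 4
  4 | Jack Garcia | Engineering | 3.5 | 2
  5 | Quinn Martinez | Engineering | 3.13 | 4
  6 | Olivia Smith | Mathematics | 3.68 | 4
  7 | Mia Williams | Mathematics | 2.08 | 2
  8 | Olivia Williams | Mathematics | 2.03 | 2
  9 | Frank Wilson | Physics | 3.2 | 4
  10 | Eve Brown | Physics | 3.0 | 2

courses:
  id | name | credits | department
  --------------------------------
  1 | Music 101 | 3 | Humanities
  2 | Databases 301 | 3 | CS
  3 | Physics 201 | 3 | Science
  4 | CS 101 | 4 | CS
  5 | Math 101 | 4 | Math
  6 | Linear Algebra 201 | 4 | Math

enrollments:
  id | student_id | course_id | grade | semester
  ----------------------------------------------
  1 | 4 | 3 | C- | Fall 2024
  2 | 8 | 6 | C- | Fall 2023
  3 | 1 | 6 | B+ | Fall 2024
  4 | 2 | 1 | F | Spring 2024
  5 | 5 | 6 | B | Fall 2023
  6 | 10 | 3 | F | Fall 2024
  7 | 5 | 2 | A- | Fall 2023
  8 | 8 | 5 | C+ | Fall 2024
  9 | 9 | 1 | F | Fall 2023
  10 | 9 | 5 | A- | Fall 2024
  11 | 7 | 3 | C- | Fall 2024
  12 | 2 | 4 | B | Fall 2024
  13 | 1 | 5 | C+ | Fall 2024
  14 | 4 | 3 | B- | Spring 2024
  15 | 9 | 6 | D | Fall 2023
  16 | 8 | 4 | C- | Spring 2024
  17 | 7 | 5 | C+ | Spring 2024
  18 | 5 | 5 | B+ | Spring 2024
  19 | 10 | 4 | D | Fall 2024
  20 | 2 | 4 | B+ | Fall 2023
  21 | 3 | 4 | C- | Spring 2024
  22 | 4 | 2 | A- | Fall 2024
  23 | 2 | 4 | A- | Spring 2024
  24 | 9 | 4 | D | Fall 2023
SELECT c.id, p.name AS course, c.semester FROM enrollments c JOIN courses p ON c.course_id = p.id

Execution result:
id | course | semester
1 | Physics 201 | Fall 2024
2 | Linear Algebra 201 | Fall 2023
3 | Linear Algebra 201 | Fall 2024
4 | Music 101 | Spring 2024
5 | Linear Algebra 201 | Fall 2023
6 | Physics 201 | Fall 2024
7 | Databases 301 | Fall 2023
8 | Math 101 | Fall 2024
9 | Music 101 | Fall 2023
10 | Math 101 | Fall 2024
11 | Physics 201 | Fall 2024
12 | CS 101 | Fall 2024
13 | Math 101 | Fall 2024
14 | Physics 201 | Spring 2024
15 | Linear Algebra 201 | Fall 2023
16 | CS 101 | Spring 2024
17 | Math 101 | Spring 2024
18 | Math 101 | Spring 2024
19 | CS 101 | Fall 2024
20 | CS 101 | Fall 2023
21 | CS 101 | Spring 2024
22 | Databases 301 | Fall 2024
23 | CS 101 | Spring 2024
24 | CS 101 | Fall 2023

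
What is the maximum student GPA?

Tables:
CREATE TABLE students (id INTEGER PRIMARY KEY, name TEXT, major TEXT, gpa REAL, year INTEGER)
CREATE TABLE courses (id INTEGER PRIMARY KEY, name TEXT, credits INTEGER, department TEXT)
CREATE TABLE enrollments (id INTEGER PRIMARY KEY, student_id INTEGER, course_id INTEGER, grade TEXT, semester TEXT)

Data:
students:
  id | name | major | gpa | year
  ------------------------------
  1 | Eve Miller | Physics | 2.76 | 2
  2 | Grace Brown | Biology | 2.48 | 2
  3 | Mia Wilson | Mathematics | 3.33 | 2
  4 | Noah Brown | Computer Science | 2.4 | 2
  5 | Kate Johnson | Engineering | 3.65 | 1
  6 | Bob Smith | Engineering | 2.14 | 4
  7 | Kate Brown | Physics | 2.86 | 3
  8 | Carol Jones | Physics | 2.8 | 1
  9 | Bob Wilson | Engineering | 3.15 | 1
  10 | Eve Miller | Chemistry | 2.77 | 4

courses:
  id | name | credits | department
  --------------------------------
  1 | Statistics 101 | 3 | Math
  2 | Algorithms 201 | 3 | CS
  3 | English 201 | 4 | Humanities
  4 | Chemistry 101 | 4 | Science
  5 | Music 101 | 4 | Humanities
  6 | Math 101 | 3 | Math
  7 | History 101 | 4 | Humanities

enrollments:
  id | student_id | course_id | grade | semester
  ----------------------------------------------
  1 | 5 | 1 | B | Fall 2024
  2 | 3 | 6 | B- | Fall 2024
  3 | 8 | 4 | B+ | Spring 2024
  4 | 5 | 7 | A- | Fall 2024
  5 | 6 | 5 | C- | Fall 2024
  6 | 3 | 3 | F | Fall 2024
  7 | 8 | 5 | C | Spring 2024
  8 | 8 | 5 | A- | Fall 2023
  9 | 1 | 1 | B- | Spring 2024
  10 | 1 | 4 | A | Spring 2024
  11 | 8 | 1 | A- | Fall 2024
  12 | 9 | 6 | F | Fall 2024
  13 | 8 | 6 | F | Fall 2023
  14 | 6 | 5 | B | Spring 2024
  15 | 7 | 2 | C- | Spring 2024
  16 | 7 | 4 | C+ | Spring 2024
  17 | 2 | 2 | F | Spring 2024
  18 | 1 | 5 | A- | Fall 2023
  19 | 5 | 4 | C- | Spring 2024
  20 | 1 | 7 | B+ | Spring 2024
SELECT MAX(gpa) FROM students

Execution result:
3.65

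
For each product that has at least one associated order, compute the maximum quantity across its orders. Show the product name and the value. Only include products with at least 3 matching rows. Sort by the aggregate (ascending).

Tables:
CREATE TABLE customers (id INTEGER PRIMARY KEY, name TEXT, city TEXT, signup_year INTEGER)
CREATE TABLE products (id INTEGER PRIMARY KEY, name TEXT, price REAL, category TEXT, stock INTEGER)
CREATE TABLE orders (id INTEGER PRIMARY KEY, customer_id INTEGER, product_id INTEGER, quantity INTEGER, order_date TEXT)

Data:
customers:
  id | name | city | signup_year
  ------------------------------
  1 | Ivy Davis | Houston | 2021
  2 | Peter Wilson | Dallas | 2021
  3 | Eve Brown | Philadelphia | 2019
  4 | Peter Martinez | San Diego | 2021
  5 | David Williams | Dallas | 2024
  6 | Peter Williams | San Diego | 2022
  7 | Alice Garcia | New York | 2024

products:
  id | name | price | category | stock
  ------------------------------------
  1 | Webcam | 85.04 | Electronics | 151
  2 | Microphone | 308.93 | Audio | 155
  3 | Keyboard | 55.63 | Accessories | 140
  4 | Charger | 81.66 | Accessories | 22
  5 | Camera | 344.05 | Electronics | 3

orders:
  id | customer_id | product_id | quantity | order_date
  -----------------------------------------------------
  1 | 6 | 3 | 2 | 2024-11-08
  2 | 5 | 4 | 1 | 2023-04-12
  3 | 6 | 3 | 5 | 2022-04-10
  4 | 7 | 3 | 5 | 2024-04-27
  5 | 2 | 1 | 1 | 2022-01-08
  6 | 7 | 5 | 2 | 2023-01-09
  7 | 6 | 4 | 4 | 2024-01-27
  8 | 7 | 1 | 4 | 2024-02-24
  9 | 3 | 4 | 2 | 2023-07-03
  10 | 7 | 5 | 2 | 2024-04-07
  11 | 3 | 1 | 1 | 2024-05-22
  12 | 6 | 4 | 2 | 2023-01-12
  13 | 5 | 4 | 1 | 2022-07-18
SELECT p.name, MAX(c.quantity) AS max_quantity FROM orders c JOIN products p ON c.product_id = p.id GROUP BY p.id, p.name HAVING COUNT(*) >= 3 ORDER BY max_quantity ASC

Execution result:
name | max_quantity
Webcam | 4
Charger | 4
Keyboard | 5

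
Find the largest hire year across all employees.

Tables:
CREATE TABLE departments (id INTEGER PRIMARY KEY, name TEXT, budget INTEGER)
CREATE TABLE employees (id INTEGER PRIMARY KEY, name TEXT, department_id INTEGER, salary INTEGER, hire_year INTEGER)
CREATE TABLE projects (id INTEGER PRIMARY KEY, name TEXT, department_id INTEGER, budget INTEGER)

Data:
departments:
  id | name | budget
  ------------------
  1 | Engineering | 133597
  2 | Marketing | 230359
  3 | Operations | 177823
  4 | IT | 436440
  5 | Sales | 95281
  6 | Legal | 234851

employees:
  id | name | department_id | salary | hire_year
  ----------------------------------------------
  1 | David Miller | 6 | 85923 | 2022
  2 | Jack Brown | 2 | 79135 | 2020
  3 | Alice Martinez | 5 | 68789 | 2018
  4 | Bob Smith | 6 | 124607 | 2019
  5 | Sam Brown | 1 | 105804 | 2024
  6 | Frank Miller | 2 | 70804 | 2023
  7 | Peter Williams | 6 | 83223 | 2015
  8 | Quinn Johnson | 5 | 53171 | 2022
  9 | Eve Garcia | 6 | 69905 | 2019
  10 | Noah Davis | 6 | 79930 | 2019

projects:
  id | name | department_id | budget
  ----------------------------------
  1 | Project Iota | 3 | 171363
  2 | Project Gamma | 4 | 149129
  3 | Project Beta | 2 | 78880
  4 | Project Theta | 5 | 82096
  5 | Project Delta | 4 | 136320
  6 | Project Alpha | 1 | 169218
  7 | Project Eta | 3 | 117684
SELECT MAX(hire_year) FROM employees

Execution result:
2024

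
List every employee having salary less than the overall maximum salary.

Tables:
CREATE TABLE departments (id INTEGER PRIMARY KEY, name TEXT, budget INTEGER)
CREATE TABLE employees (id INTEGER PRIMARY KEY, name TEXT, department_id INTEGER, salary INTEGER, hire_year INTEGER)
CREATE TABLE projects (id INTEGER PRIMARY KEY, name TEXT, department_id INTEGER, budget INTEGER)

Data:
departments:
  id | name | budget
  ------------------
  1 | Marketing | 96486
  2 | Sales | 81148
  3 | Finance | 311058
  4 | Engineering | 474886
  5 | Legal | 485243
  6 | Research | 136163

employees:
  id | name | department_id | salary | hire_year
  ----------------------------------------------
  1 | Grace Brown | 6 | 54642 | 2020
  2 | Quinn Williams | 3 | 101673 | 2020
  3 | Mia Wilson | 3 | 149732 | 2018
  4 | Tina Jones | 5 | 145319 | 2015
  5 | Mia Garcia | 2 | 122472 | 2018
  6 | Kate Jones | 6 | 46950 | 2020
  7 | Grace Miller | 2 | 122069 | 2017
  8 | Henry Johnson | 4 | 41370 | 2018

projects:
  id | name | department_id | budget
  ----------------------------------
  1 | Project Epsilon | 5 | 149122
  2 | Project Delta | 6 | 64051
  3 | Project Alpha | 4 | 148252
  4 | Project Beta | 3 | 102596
SELECT name, salary FROM employees WHERE salary < (SELECT MAX(salary) FROM employees)

Execution result:
name | salary
Grace Brown | 54642
Quinn Williams | 101673
Tina Jones | 145319
Mia Garcia | 122472
Kate Jones | 46950
Grace Miller | 122069
Henry Johnson | 41370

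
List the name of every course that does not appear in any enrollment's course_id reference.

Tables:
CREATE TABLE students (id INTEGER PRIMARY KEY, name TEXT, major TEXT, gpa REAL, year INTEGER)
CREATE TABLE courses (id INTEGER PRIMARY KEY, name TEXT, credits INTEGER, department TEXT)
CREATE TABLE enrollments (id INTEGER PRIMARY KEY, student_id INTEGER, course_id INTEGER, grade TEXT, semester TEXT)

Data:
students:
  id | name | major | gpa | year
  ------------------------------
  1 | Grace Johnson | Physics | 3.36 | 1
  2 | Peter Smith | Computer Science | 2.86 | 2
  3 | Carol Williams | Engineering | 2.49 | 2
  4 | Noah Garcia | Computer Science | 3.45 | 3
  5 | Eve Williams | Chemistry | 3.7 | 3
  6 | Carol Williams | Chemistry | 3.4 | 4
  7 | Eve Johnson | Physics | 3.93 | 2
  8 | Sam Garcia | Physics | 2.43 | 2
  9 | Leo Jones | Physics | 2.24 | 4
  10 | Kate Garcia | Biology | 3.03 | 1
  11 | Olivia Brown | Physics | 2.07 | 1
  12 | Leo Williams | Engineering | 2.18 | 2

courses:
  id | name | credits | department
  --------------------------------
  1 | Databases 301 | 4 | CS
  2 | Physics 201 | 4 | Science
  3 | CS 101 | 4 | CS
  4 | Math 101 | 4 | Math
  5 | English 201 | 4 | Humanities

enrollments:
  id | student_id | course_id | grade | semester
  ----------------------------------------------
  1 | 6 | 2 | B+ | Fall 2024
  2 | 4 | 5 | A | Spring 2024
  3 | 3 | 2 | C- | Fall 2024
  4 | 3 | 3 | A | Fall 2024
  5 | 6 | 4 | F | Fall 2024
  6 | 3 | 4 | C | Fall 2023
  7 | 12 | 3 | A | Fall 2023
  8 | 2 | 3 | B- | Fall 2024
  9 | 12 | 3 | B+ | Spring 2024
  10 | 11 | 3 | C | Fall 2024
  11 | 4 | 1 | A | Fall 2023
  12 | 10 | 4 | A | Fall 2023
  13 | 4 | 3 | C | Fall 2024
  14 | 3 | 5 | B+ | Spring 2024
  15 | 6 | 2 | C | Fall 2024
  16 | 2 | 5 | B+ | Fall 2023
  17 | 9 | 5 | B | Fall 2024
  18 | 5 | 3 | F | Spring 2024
SELECT p.name FROM courses p LEFT JOIN enrollments c ON c.course_id = p.id WHERE c.id IS NULL

Execution result:
(no rows)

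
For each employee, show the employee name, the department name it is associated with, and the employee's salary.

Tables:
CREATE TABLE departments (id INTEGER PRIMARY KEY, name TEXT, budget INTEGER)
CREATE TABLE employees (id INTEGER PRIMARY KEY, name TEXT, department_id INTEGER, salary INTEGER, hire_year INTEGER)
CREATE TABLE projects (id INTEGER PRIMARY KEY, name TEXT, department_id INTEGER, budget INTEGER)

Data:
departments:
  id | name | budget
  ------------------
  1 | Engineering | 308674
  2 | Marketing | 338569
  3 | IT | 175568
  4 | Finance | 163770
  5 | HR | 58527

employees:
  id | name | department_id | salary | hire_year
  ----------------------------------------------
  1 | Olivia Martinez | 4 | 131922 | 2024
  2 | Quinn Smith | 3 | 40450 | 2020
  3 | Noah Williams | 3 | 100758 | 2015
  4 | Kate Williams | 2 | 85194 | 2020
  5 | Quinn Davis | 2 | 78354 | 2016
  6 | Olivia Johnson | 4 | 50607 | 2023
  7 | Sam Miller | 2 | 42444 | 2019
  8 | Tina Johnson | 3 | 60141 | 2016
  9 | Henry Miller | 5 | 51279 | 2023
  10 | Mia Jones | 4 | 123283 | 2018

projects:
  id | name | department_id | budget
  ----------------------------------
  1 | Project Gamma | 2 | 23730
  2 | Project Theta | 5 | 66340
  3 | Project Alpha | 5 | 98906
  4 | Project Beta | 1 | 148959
SELECT c.name, p.name AS department, c.salary FROM employees c JOIN departments p ON c.department_id = p.id

Execution result:
name | department | salary
Olivia Martinez | Finance | 131922
Quinn Smith | IT | 40450
Noah Williams | IT | 100758
Kate Williams | Marketing | 85194
Quinn Davis | Marketing | 78354
Olivia Johnson | Finance | 50607
Sam Miller | Marketing | 42444
Tina Johnson | IT | 60141
Henry Miller | HR | 51279
Mia Jones | Finance | 123283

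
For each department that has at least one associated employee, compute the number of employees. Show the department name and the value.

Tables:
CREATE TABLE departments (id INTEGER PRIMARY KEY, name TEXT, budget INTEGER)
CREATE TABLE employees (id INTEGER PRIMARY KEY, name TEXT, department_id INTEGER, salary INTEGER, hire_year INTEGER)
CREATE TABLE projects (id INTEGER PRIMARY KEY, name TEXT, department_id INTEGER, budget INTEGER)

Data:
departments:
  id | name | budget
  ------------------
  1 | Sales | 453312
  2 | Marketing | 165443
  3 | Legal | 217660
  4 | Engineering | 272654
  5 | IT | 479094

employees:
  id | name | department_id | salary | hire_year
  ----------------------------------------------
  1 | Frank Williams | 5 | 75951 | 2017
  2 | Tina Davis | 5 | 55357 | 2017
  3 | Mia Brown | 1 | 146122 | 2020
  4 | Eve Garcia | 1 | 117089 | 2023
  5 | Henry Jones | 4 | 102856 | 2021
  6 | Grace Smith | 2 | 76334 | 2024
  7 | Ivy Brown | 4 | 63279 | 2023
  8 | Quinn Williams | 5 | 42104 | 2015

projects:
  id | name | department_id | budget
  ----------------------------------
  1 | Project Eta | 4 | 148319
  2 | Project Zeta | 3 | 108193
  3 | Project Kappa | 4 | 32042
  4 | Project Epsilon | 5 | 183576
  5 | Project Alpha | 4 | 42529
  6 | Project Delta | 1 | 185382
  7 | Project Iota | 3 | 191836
SELECT p.name, COUNT(*) AS n FROM employees c JOIN departments p ON c.department_id = p.id GROUP BY p.id, p.name

Execution result:
name | n
Sales | 2
Marketing | 1
Engineering | 2
IT | 3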